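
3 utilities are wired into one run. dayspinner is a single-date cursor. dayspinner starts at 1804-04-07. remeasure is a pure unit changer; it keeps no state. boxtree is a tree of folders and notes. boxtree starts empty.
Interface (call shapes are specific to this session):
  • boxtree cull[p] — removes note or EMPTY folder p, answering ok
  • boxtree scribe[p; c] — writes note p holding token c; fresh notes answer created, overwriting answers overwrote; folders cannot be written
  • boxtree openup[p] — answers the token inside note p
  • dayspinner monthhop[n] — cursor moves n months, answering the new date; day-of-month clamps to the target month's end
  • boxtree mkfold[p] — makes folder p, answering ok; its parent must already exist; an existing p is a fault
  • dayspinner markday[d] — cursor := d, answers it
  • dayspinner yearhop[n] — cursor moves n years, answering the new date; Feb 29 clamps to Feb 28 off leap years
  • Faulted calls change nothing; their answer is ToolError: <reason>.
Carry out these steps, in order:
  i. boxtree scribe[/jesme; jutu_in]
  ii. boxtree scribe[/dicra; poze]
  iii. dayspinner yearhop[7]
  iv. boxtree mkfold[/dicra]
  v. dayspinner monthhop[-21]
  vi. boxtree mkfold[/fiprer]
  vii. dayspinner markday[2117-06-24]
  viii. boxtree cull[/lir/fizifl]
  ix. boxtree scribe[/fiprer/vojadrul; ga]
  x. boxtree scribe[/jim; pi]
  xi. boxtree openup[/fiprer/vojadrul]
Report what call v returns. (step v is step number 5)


> boxtree scribe p=/jesme c=jutu_in
:: created
> boxtree scribe p=/dicra c=poze
:: created
> dayspinner yearhop n=7
:: 1811-04-07
> boxtree mkfold p=/dicra
:: ToolError: exists
> dayspinner monthhop n=-21
:: 1809-07-07
> boxtree mkfold p=/fiprer
:: ok
> dayspinner markday d=2117-06-24
:: 2117-06-24
> boxtree cull p=/lir/fizifl
:: ToolError: not found
> boxtree scribe p=/fiprer/vojadrul c=ga
:: created
> boxtree scribe p=/jim c=pi
:: created
> boxtree openup p=/fiprer/vojadrul
:: ga

Answer: 1809-07-07


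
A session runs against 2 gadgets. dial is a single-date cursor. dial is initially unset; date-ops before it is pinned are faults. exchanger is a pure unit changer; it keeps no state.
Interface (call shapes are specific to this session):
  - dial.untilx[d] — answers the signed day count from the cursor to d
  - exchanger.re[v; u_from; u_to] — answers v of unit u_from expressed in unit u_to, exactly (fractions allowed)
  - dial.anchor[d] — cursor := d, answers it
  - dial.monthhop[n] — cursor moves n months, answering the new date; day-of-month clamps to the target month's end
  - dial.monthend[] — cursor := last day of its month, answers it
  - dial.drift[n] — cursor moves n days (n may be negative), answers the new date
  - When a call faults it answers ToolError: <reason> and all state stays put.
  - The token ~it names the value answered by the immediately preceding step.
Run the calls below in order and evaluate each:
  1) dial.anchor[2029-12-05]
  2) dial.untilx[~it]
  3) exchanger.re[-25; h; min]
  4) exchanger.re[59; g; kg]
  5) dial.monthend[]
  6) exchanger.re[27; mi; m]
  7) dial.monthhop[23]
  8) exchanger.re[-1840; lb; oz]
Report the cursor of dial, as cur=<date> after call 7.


-> dial.anchor(d=2029-12-05)
<- 2029-12-05
-> dial.untilx(d=~it)
<- 0
-> exchanger.re(v=-25, u_from=h, u_to=min)
<- -1500
-> exchanger.re(v=59, u_from=g, u_to=kg)
<- 59/1000
-> dial.monthend()
<- 2029-12-31
-> exchanger.re(v=27, u_from=mi, u_to=m)
<- 5431536/125
-> dial.monthhop(n=23)
<- 2031-11-30
-> exchanger.re(v=-1840, u_from=lb, u_to=oz)
<- -29440

Answer: cur=2031-11-30


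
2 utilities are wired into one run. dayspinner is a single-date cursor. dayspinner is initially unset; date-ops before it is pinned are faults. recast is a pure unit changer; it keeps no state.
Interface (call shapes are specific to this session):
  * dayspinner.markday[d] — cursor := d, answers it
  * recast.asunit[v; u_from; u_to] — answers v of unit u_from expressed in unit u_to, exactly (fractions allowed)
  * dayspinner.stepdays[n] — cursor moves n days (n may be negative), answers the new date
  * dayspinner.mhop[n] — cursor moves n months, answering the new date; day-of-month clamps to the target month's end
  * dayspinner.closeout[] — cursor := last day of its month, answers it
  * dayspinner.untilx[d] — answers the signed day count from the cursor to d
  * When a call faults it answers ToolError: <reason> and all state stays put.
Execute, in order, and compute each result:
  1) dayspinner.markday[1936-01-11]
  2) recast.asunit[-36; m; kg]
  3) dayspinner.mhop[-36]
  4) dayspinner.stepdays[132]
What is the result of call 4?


→ dayspinner.markday(1936-01-11)
← 1936-01-11
→ recast.asunit(-36, m, kg)
← ToolError: incompatible units
→ dayspinner.mhop(-36)
← 1933-01-11
→ dayspinner.stepdays(132)
← 1933-05-23

Answer: 1933-05-23


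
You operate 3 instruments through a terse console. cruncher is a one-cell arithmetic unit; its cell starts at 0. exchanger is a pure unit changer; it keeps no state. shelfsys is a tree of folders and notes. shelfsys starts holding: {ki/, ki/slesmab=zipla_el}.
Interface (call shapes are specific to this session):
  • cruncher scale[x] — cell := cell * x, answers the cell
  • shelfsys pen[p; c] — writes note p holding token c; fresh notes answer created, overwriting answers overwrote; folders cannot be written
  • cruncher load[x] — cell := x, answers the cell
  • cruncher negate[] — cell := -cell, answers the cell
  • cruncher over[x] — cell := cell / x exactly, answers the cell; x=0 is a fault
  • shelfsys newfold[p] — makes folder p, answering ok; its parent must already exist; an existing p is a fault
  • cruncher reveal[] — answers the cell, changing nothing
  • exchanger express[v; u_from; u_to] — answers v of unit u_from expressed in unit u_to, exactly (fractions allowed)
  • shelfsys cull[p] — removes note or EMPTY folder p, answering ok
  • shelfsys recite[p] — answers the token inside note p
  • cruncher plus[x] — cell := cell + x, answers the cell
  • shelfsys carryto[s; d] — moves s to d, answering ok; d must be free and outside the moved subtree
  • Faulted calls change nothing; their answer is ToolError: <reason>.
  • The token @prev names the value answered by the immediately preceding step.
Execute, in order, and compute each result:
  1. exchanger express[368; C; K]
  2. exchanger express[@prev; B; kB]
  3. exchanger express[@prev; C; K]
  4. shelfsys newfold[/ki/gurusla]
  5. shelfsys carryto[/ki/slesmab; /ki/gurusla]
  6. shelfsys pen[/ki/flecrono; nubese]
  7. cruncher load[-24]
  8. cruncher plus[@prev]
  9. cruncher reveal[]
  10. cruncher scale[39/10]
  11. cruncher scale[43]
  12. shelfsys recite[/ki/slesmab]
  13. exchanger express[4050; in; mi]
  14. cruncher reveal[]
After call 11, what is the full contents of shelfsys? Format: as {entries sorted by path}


>> exchanger express(v→368, u_from→C, u_to→K)
<< 12823/20
>> exchanger express(v→@prev, u_from→B, u_to→kB)
<< 12823/20000
>> exchanger express(v→@prev, u_from→C, u_to→K)
<< 5475823/20000
>> shelfsys newfold(p→/ki/gurusla)
<< ok
>> shelfsys carryto(s→/ki/slesmab, d→/ki/gurusla)
<< ToolError: exists
>> shelfsys pen(p→/ki/flecrono, c→nubese)
<< created
>> cruncher load(x→-24)
<< -24
>> cruncher plus(x→@prev)
<< -48
>> cruncher reveal()
<< -48
>> cruncher scale(x→39/10)
<< -936/5
>> cruncher scale(x→43)
<< -40248/5
>> shelfsys recite(p→/ki/slesmab)
<< zipla_el
>> exchanger express(v→4050, u_from→in, u_to→mi)
<< 45/704
>> cruncher reveal()
<< -40248/5

Answer: {ki/, ki/flecrono=nubese, ki/gurusla/, ki/slesmab=zipla_el}


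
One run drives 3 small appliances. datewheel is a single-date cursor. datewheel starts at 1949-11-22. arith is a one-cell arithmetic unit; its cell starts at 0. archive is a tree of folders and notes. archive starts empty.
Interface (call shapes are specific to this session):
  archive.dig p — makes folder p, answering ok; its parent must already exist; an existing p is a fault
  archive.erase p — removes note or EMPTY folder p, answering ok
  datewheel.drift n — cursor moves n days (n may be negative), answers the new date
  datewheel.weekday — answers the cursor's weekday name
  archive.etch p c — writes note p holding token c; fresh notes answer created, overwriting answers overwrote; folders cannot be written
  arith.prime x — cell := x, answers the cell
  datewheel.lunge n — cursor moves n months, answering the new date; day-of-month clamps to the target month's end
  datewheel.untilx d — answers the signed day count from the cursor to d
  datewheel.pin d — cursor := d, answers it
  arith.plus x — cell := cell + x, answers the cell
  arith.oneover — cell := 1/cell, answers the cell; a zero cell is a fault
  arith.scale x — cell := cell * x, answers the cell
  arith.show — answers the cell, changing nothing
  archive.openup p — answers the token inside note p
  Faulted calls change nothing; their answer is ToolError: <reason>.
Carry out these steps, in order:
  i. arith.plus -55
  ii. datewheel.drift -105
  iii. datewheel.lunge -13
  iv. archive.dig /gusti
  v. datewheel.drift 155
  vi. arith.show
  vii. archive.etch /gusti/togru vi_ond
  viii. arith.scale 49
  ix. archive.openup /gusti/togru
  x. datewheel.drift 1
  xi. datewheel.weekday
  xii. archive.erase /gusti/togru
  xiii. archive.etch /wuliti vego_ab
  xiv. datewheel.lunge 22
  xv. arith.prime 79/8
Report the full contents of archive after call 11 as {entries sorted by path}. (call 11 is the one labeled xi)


Answer: {gusti/, gusti/togru=vi_ond}

Derivation:
-- plus(x='-55') : -55
-- drift(n='-105') : 1949-08-09
-- lunge(n='-13') : 1948-07-09
-- dig(p='/gusti') : ok
-- drift(n='155') : 1948-12-11
-- show() : -55
-- etch(p='/gusti/togru', c='vi_ond') : created
-- scale(x='49') : -2695
-- openup(p='/gusti/togru') : vi_ond
-- drift(n='1') : 1948-12-12
-- weekday() : Sunday
-- erase(p='/gusti/togru') : ok
-- etch(p='/wuliti', c='vego_ab') : created
-- lunge(n='22') : 1950-10-12
-- prime(x='79/8') : 79/8


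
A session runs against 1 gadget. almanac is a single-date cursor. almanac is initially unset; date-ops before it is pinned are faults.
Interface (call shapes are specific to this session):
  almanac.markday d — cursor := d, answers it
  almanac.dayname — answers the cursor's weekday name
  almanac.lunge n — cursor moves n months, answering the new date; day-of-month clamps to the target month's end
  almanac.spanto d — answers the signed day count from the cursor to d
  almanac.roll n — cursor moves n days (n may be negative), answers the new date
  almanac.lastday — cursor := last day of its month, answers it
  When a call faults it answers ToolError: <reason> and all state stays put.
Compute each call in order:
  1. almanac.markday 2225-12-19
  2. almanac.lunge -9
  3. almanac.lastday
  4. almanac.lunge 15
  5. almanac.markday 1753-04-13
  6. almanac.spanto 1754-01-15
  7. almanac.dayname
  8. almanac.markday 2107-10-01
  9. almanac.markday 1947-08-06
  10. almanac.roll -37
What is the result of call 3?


Answer: 2225-03-31

Derivation:
==> almanac.markday(d→2225-12-19)
<== 2225-12-19
==> almanac.lunge(n→-9)
<== 2225-03-19
==> almanac.lastday()
<== 2225-03-31
==> almanac.lunge(n→15)
<== 2226-06-30
==> almanac.markday(d→1753-04-13)
<== 1753-04-13
==> almanac.spanto(d→1754-01-15)
<== 277
==> almanac.dayname()
<== Friday
==> almanac.markday(d→2107-10-01)
<== 2107-10-01
==> almanac.markday(d→1947-08-06)
<== 1947-08-06
==> almanac.roll(n→-37)
<== 1947-06-30


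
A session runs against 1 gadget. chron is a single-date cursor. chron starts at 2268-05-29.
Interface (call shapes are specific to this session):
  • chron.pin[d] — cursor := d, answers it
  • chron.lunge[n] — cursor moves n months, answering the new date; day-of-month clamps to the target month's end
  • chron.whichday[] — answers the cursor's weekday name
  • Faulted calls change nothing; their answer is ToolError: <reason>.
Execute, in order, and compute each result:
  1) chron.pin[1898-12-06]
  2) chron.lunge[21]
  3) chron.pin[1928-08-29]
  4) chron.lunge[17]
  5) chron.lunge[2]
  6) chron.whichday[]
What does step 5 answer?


Answer: 1930-03-29

Derivation:
CALL chron.pin[d: 1898-12-06]
RET  1898-12-06
CALL chron.lunge[n: 21]
RET  1900-09-06
CALL chron.pin[d: 1928-08-29]
RET  1928-08-29
CALL chron.lunge[n: 17]
RET  1930-01-29
CALL chron.lunge[n: 2]
RET  1930-03-29
CALL chron.whichday[]
RET  Saturday


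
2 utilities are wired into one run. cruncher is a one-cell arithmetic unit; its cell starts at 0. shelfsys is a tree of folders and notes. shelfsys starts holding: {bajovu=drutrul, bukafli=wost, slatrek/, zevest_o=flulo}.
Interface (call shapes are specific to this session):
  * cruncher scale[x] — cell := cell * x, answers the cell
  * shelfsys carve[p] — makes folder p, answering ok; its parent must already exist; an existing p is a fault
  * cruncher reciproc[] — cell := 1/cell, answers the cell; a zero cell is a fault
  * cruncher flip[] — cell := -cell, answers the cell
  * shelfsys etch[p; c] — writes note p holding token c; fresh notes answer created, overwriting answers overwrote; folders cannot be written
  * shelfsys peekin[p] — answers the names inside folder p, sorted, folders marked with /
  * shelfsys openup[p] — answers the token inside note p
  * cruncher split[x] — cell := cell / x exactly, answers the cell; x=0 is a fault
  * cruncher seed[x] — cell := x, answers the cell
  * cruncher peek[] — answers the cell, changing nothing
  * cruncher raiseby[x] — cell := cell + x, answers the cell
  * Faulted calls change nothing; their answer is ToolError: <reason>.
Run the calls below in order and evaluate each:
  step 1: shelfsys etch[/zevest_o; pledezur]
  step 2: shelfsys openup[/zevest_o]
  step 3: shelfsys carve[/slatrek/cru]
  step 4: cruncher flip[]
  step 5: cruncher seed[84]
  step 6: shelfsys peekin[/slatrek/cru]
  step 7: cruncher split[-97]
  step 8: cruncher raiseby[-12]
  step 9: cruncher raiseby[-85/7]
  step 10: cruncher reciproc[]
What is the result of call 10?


Answer: -679/16981

Derivation:
I run shelfsys etch using p: /zevest_o, c: pledezur, yielding overwrote.
Calling shelfsys openup using p: /zevest_o, and get pledezur.
I use shelfsys carve using p: /slatrek/cru, and see ok.
Invoking cruncher flip, yielding 0.
Using cruncher seed using x: 84, which returns 84.
I call shelfsys peekin using p: /slatrek/cru, and observe [].
Using cruncher split using x: -97, yielding -84/97.
Then cruncher raiseby using x: -12, → -1248/97.
Now I run cruncher raiseby using x: -85/7: -16981/679.
Now I run cruncher reciproc, and get -679/16981.


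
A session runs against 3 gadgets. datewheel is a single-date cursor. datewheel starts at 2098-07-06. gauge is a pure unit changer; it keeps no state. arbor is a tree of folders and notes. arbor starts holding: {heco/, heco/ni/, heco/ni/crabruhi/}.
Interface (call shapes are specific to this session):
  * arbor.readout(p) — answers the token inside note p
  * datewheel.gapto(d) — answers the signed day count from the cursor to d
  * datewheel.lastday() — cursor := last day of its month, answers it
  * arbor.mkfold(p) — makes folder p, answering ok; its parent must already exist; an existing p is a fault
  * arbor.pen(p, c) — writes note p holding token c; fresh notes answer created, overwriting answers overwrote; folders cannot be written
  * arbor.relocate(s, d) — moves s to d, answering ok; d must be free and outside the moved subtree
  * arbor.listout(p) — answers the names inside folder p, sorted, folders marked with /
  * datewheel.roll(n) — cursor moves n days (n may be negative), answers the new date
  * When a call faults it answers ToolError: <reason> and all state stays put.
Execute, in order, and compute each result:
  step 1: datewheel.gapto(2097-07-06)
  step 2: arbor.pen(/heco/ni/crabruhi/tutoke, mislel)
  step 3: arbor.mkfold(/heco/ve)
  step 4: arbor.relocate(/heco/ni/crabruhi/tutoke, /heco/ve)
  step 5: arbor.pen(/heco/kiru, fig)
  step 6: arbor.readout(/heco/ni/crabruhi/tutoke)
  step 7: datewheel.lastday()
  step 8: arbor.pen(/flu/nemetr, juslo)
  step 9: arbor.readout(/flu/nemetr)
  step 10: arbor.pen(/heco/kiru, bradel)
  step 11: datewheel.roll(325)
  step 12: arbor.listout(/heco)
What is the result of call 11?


I try datewheel.gapto on d=2097-07-06, which returns -365.
Then arbor.pen on p=/heco/ni/crabruhi/tutoke, c=mislel, → created.
Then arbor.mkfold on p=/heco/ve, → ok.
Now I run arbor.relocate on s=/heco/ni/crabruhi/tutoke, d=/heco/ve: ToolError: exists.
I try arbor.pen on p=/heco/kiru, c=fig, and get created.
Now I run arbor.readout on p=/heco/ni/crabruhi/tutoke, and get mislel.
Then datewheel.lastday(), → 2098-07-31.
I invoke arbor.pen on p=/flu/nemetr, c=juslo, → ToolError: no parent.
I try arbor.readout on p=/flu/nemetr, → ToolError: not found.
Using arbor.pen on p=/heco/kiru, c=bradel, and get overwrote.
I invoke datewheel.roll on n=325, → 2099-06-21.
I invoke arbor.listout on p=/heco, giving [kiru, ni/, ve/].

Answer: 2099-06-21


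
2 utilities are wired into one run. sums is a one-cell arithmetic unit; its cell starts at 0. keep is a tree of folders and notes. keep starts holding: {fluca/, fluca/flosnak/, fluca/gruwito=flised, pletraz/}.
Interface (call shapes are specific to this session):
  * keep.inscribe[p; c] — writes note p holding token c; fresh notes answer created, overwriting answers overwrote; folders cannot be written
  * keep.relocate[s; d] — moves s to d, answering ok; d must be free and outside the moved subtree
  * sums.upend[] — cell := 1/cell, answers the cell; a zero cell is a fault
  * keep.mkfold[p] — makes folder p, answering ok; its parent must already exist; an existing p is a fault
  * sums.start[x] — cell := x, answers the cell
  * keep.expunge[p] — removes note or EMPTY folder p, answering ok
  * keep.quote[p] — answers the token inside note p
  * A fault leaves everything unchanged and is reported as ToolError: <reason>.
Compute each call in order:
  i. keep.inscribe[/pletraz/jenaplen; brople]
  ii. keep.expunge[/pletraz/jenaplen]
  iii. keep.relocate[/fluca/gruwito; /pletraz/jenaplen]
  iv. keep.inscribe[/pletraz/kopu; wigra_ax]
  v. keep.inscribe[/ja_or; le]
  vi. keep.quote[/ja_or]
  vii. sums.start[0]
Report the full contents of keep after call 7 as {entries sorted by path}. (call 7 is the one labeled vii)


// 1. keep.inscribe(p=/pletraz/jenaplen, c=brople) -> created
// 2. keep.expunge(p=/pletraz/jenaplen) -> ok
// 3. keep.relocate(s=/fluca/gruwito, d=/pletraz/jenaplen) -> ok
// 4. keep.inscribe(p=/pletraz/kopu, c=wigra_ax) -> created
// 5. keep.inscribe(p=/ja_or, c=le) -> created
// 6. keep.quote(p=/ja_or) -> le
// 7. sums.start(x=0) -> 0

Answer: {fluca/, fluca/flosnak/, ja_or=le, pletraz/, pletraz/jenaplen=flised, pletraz/kopu=wigra_ax}


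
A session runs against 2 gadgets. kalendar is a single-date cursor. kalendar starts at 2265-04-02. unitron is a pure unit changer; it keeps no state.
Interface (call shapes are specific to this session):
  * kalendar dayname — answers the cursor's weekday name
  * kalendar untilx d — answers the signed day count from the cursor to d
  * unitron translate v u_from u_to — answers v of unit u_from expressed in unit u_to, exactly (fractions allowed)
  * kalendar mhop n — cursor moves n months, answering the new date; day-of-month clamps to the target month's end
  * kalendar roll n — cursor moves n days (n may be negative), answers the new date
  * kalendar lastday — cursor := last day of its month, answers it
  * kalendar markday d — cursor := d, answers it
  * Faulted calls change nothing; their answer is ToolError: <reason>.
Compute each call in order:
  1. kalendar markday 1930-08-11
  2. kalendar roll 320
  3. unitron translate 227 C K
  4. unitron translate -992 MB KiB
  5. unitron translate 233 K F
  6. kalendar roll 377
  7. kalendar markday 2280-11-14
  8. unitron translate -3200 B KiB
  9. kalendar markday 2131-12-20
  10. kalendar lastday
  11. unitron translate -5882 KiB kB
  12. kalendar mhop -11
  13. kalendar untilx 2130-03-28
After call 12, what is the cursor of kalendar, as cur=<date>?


==> kalendar markday(d='1930-08-11')
<== 1930-08-11
==> kalendar roll(n='320')
<== 1931-06-27
==> unitron translate(v='227', u_from='C', u_to='K')
<== 10003/20
==> unitron translate(v='-992', u_from='MB', u_to='KiB')
<== -968750
==> unitron translate(v='233', u_from='K', u_to='F')
<== -4027/100
==> kalendar roll(n='377')
<== 1932-07-08
==> kalendar markday(d='2280-11-14')
<== 2280-11-14
==> unitron translate(v='-3200', u_from='B', u_to='KiB')
<== -25/8
==> kalendar markday(d='2131-12-20')
<== 2131-12-20
==> kalendar lastday()
<== 2131-12-31
==> unitron translate(v='-5882', u_from='KiB', u_to='kB')
<== -752896/125
==> kalendar mhop(n='-11')
<== 2131-01-31
==> kalendar untilx(d='2130-03-28')
<== -309

Answer: cur=2131-01-31


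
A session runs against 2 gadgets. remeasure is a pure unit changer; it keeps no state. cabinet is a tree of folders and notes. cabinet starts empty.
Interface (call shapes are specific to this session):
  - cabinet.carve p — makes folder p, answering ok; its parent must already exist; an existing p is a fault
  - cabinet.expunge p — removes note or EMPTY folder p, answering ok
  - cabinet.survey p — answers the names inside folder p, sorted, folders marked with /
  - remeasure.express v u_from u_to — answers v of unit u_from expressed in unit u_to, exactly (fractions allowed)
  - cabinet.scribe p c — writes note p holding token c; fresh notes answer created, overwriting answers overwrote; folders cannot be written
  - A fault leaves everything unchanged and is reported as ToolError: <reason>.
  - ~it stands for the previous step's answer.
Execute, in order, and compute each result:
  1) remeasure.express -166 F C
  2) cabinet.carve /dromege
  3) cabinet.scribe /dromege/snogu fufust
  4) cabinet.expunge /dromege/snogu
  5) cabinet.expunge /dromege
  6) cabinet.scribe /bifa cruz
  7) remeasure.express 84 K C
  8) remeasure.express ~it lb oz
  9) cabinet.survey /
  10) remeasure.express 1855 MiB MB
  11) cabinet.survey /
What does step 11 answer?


Answer: [bifa]

Derivation:
-> express(v='-166', u_from='F', u_to='C')
<- -110
-> carve(p='/dromege')
<- ok
-> scribe(p='/dromege/snogu', c='fufust')
<- created
-> expunge(p='/dromege/snogu')
<- ok
-> expunge(p='/dromege')
<- ok
-> scribe(p='/bifa', c='cruz')
<- created
-> express(v='84', u_from='K', u_to='C')
<- -3783/20
-> express(v='~it', u_from='lb', u_to='oz')
<- -15132/5
-> survey(p='/')
<- [bifa]
-> express(v='1855', u_from='MiB', u_to='MB')
<- 6078464/3125
-> survey(p='/')
<- [bifa]


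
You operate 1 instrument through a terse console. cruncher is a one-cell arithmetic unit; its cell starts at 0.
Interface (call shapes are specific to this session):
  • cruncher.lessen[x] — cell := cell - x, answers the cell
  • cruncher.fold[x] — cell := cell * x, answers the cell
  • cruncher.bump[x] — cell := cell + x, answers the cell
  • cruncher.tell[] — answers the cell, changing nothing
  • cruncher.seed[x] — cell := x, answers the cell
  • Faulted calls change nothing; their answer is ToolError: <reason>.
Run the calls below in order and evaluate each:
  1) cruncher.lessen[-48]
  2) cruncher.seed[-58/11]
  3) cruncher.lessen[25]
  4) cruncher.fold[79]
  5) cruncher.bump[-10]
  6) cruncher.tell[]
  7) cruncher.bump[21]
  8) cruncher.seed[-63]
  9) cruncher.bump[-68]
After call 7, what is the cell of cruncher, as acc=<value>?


Answer: acc=-26186/11

Derivation:
$ cruncher.lessen -48
[out] 48
$ cruncher.seed -58/11
[out] -58/11
$ cruncher.lessen 25
[out] -333/11
$ cruncher.fold 79
[out] -26307/11
$ cruncher.bump -10
[out] -26417/11
$ cruncher.tell
[out] -26417/11
$ cruncher.bump 21
[out] -26186/11
$ cruncher.seed -63
[out] -63
$ cruncher.bump -68
[out] -131


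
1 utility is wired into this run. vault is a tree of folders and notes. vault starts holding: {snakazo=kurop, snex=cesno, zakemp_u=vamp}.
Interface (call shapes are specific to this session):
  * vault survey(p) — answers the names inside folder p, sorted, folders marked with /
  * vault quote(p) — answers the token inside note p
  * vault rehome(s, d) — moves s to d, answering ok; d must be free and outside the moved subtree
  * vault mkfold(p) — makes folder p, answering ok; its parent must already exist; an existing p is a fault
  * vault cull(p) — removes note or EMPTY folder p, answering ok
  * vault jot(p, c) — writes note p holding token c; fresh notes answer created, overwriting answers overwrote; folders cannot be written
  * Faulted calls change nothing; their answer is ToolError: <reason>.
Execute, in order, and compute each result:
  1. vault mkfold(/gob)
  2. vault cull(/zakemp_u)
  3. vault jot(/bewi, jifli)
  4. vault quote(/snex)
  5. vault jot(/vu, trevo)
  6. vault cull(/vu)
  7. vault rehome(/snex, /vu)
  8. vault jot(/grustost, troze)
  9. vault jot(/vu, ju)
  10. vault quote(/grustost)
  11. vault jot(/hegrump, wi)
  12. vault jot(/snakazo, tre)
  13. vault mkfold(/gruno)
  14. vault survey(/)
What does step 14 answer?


! 1. vault mkfold(p='/gob') ~> ok
! 2. vault cull(p='/zakemp_u') ~> ok
! 3. vault jot(p='/bewi', c='jifli') ~> created
! 4. vault quote(p='/snex') ~> cesno
! 5. vault jot(p='/vu', c='trevo') ~> created
! 6. vault cull(p='/vu') ~> ok
! 7. vault rehome(s='/snex', d='/vu') ~> ok
! 8. vault jot(p='/grustost', c='troze') ~> created
! 9. vault jot(p='/vu', c='ju') ~> overwrote
! 10. vault quote(p='/grustost') ~> troze
! 11. vault jot(p='/hegrump', c='wi') ~> created
! 12. vault jot(p='/snakazo', c='tre') ~> overwrote
! 13. vault mkfold(p='/gruno') ~> ok
! 14. vault survey(p='/') ~> [bewi, gob/, gruno/, grustost, hegrump, snakazo, vu]

Answer: [bewi, gob/, gruno/, grustost, hegrump, snakazo, vu]


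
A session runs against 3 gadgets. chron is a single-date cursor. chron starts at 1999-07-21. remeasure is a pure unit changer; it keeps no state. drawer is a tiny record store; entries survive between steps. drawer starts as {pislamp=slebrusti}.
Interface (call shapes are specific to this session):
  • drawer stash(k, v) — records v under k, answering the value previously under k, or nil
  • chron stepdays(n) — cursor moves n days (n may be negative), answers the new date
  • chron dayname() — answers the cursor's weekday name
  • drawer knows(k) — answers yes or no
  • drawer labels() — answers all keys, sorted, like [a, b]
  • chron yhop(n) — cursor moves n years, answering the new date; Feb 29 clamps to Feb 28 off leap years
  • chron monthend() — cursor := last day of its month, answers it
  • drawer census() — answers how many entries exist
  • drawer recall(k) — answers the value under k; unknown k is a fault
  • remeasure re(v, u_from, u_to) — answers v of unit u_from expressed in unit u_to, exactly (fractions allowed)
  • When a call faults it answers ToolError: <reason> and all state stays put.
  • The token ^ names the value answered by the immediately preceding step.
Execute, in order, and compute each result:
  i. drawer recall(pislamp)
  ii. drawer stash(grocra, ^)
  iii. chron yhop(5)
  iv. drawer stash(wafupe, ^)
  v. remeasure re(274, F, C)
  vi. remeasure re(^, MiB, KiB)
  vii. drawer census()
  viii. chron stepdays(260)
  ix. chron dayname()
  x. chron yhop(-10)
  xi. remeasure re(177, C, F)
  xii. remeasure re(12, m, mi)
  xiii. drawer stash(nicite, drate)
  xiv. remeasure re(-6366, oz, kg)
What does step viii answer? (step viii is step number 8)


Answer: 2005-04-07

Derivation:
I use drawer recall passing pislamp, → slebrusti.
I call drawer stash passing grocra, ^, → nil.
I run chron yhop passing 5, giving 2004-07-21.
I invoke drawer stash passing wafupe, ^, and see nil.
I run remeasure re passing 274, F, C, which returns 1210/9.
Then remeasure re passing ^, MiB, KiB, → 1239040/9.
I try drawer census(), — result: 3.
Then chron stepdays passing 260, giving 2005-04-07.
Next I call chron dayname: Thursday.
Then chron yhop passing -10, → 1995-04-07.
Then remeasure re passing 177, C, F: 1753/5.
Using remeasure re passing 12, m, mi, yielding 125/16764.
Then drawer stash passing nicite, drate, giving nil.
Invoking remeasure re passing -6366, oz, kg, and see -144378451371/800000000.


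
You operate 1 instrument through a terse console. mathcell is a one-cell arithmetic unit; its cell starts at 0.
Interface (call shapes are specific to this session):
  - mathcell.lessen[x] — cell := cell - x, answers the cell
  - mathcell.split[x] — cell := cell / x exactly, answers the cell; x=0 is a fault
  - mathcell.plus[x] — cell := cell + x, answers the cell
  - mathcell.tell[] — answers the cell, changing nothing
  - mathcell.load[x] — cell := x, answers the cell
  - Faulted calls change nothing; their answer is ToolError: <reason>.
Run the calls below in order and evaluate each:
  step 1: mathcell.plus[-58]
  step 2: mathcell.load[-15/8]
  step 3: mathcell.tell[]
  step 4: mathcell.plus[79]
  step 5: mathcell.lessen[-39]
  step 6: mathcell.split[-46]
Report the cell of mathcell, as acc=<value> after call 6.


$ mathcell.plus x: -58
= -58
$ mathcell.load x: -15/8
= -15/8
$ mathcell.tell
= -15/8
$ mathcell.plus x: 79
= 617/8
$ mathcell.lessen x: -39
= 929/8
$ mathcell.split x: -46
= -929/368

Answer: acc=-929/368


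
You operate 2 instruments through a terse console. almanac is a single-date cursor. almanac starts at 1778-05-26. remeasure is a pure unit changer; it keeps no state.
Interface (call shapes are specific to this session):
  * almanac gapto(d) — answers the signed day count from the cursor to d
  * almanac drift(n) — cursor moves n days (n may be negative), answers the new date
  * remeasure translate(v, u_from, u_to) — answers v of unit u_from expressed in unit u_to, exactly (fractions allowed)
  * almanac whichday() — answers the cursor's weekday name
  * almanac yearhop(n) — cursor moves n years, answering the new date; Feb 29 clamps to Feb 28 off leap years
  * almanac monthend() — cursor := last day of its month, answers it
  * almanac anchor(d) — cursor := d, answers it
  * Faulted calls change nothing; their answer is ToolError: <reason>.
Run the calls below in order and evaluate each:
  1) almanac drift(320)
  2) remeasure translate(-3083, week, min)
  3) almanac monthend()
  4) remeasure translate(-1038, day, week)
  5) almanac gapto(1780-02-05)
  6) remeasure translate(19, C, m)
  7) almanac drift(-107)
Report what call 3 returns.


Step: almanac drift[n=320]
Result: 1779-04-11
Step: remeasure translate[v=-3083; u_from=week; u_to=min]
Result: -31076640
Step: almanac monthend[]
Result: 1779-04-30
Step: remeasure translate[v=-1038; u_from=day; u_to=week]
Result: -1038/7
Step: almanac gapto[d=1780-02-05]
Result: 281
Step: remeasure translate[v=19; u_from=C; u_to=m]
Result: ToolError: incompatible units
Step: almanac drift[n=-107]
Result: 1779-01-13

Answer: 1779-04-30


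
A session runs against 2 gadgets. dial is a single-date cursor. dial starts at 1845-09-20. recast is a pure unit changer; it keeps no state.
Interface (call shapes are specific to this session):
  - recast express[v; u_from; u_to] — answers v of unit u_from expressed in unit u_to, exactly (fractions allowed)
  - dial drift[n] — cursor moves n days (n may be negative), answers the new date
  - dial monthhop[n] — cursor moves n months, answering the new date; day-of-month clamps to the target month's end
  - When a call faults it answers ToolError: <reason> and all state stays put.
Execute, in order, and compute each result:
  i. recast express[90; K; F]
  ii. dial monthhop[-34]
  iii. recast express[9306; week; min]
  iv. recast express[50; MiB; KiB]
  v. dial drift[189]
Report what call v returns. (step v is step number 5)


Using recast express using v='90', u_from='K', u_to='F': -29767/100.
I run dial monthhop using n='-34', and see 1842-11-20.
Next I call recast express using v='9306', u_from='week', u_to='min': 93804480.
Now I run recast express using v='50', u_from='MiB', u_to='KiB', giving 51200.
I invoke dial drift using n='189': 1843-05-28.

Answer: 1843-05-28


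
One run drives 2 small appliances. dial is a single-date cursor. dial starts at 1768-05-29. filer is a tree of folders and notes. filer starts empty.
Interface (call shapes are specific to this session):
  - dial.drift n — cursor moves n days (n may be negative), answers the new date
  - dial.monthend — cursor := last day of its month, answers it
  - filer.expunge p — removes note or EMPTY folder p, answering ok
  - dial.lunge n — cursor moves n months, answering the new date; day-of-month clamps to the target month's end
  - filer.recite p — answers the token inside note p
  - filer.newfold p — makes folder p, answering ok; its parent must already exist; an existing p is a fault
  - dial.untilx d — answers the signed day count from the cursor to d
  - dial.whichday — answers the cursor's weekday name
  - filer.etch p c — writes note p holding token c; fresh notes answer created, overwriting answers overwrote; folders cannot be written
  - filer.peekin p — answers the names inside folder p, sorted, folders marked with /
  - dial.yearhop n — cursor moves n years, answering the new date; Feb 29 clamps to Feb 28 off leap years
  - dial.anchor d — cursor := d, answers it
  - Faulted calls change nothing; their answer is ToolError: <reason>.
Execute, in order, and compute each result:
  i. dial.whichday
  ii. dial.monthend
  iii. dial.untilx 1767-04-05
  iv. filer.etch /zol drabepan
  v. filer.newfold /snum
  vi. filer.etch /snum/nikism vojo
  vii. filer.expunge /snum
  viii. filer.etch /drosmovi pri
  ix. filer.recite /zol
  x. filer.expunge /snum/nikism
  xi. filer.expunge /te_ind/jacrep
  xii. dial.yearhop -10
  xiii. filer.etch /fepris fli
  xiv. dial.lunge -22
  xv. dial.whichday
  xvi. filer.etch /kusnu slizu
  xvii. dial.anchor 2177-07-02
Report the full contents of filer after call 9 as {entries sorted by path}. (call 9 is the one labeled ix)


Answer: {drosmovi=pri, snum/, snum/nikism=vojo, zol=drabepan}

Derivation:
Then dial.whichday, and observe Sunday.
I invoke dial.monthend, → 1768-05-31.
I run dial.untilx passing 1767-04-05, and see -422.
I call filer.etch passing /zol, drabepan, and get created.
Invoking filer.newfold passing /snum, and see ok.
Calling filer.etch passing /snum/nikism, vojo, yielding created.
I call filer.expunge passing /snum, and see ToolError: not empty.
I try filer.etch passing /drosmovi, pri, → created.
I try filer.recite passing /zol, and see drabepan.
I try filer.expunge passing /snum/nikism, and see ok.
I call filer.expunge passing /te_ind/jacrep, — result: ToolError: not found.
Now I run dial.yearhop passing -10, → 1758-05-31.
I run filer.etch passing /fepris, fli, — result: created.
Using dial.lunge passing -22, giving 1756-07-31.
Calling dial.whichday, and get Saturday.
Invoking filer.etch passing /kusnu, slizu: created.
Next I call dial.anchor passing 2177-07-02, giving 2177-07-02.


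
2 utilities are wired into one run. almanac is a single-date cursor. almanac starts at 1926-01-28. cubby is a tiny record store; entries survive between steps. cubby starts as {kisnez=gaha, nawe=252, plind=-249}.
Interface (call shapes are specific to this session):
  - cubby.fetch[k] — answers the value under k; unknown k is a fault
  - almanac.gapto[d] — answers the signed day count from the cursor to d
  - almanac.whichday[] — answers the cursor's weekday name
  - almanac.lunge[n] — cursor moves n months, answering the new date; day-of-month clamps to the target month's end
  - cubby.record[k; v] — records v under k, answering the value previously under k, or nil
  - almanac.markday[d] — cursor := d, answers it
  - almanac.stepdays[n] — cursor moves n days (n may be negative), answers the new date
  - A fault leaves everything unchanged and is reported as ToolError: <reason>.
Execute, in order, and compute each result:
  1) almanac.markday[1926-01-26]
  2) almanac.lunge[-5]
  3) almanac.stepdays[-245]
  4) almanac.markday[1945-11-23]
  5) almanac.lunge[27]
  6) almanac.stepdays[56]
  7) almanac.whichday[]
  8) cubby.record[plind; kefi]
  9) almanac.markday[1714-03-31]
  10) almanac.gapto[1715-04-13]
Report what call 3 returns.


Answer: 1924-12-24

Derivation:
[in] almanac.markday d='1926-01-26'
:: 1926-01-26
[in] almanac.lunge n='-5'
:: 1925-08-26
[in] almanac.stepdays n='-245'
:: 1924-12-24
[in] almanac.markday d='1945-11-23'
:: 1945-11-23
[in] almanac.lunge n='27'
:: 1948-02-23
[in] almanac.stepdays n='56'
:: 1948-04-19
[in] almanac.whichday
:: Monday
[in] cubby.record k='plind' v='kefi'
:: -249
[in] almanac.markday d='1714-03-31'
:: 1714-03-31
[in] almanac.gapto d='1715-04-13'
:: 378


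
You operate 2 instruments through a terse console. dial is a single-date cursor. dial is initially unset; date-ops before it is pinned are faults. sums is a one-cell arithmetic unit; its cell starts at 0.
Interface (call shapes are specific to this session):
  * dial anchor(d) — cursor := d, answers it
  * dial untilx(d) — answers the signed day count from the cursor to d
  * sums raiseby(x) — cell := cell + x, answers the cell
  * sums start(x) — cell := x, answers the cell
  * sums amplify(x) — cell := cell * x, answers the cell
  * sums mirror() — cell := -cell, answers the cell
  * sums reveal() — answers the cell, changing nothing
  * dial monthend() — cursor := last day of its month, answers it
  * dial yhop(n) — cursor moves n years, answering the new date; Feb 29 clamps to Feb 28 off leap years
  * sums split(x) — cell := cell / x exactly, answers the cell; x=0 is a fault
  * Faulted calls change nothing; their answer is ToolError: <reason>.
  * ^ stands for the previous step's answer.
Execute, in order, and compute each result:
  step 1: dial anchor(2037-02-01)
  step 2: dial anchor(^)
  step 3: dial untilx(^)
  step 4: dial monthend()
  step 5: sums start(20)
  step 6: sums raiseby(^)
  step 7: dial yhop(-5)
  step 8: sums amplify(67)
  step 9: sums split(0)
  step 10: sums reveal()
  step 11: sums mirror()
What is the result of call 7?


Using dial anchor passing d: 2037-02-01, — result: 2037-02-01.
I use dial anchor passing d: ^, giving 2037-02-01.
I invoke dial untilx passing d: ^, which returns 0.
I use dial monthend, giving 2037-02-28.
I try sums start passing x: 20, and observe 20.
Invoking sums raiseby passing x: ^, which returns 40.
Then dial yhop passing n: -5, yielding 2032-02-28.
Next I call sums amplify passing x: 67: 2680.
Invoking sums split passing x: 0, — result: ToolError: division by zero.
Using sums reveal(): 2680.
Then sums mirror, which returns -2680.

Answer: 2032-02-28


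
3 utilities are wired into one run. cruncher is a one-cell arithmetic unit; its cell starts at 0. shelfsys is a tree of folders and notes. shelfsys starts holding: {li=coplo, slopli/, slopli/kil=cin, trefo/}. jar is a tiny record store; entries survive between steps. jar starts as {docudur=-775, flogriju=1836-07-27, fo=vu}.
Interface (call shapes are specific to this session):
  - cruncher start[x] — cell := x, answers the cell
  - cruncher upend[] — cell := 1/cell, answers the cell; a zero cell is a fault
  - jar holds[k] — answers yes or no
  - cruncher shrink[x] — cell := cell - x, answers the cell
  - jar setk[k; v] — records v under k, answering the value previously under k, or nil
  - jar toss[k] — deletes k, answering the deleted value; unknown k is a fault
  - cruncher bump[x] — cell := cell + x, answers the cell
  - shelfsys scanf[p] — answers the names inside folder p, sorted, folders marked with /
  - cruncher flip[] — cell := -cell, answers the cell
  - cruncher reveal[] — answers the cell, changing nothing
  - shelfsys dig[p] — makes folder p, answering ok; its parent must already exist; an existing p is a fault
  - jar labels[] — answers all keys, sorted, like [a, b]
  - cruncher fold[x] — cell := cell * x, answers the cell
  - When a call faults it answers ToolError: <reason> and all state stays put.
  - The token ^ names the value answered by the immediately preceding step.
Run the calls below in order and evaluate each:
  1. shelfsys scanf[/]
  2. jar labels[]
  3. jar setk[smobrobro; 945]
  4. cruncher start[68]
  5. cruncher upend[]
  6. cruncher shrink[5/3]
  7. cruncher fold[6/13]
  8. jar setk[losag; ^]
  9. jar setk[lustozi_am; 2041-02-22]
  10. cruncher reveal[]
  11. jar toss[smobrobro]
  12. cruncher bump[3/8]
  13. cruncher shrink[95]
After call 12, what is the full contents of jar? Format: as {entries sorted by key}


Answer: {docudur=-775, flogriju=1836-07-27, fo=vu, losag=-337/442, lustozi_am=2041-02-22}

Derivation:
[in] shelfsys scanf /
:: [li, slopli/, trefo/]
[in] jar labels
:: [docudur, flogriju, fo]
[in] jar setk smobrobro 945
:: nil
[in] cruncher start 68
:: 68
[in] cruncher upend
:: 1/68
[in] cruncher shrink 5/3
:: -337/204
[in] cruncher fold 6/13
:: -337/442
[in] jar setk losag ^
:: nil
[in] jar setk lustozi_am 2041-02-22
:: nil
[in] cruncher reveal
:: -337/442
[in] jar toss smobrobro
:: 945
[in] cruncher bump 3/8
:: -685/1768
[in] cruncher shrink 95
:: -168645/1768
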